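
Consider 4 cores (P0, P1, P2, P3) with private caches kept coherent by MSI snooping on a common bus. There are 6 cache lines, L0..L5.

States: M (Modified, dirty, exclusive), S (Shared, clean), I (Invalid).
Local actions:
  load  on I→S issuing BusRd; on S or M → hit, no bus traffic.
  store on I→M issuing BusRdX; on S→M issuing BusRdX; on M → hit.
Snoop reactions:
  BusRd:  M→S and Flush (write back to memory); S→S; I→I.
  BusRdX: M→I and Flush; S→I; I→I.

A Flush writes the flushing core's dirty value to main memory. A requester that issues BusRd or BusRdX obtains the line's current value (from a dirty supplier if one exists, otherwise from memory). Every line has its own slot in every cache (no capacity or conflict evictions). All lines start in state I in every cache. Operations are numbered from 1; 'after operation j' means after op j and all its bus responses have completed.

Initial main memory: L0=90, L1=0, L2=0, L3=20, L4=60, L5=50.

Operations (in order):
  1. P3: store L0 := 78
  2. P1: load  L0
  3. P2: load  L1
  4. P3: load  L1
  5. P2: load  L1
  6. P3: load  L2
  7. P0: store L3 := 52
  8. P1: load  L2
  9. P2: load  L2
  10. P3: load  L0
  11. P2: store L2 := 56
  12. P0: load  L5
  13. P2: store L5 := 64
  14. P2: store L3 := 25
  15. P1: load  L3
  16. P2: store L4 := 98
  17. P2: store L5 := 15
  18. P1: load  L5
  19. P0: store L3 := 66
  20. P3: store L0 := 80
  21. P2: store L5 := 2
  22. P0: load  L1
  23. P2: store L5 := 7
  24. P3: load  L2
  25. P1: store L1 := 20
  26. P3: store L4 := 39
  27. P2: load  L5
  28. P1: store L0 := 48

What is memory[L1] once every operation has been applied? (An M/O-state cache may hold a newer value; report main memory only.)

memory[L1] = 0

  op1 P3: store L0 := 78 → I/I/I/M on L0; bus BusRdX; mem=90
  op2 P1: load  L0 → I/S/I/S on L0; bus BusRd Flush; mem=78
  op3 P2: load  L1 → I/I/S/I on L1; bus BusRd; mem=0
  op4 P3: load  L1 → I/I/S/S on L1; bus BusRd; mem=0
  op5 P2: load  L1 → I/I/S/S on L1; bus (none); mem=0
  op6 P3: load  L2 → I/I/I/S on L2; bus BusRd; mem=0
  op7 P0: store L3 := 52 → M/I/I/I on L3; bus BusRdX; mem=20
  op8 P1: load  L2 → I/S/I/S on L2; bus BusRd; mem=0
  op9 P2: load  L2 → I/S/S/S on L2; bus BusRd; mem=0
  op10 P3: load  L0 → I/S/I/S on L0; bus (none); mem=78
  op11 P2: store L2 := 56 → I/I/M/I on L2; bus BusRdX; mem=0
  op12 P0: load  L5 → S/I/I/I on L5; bus BusRd; mem=50
  op13 P2: store L5 := 64 → I/I/M/I on L5; bus BusRdX; mem=50
  op14 P2: store L3 := 25 → I/I/M/I on L3; bus BusRdX Flush; mem=52
  op15 P1: load  L3 → I/S/S/I on L3; bus BusRd Flush; mem=25
  op16 P2: store L4 := 98 → I/I/M/I on L4; bus BusRdX; mem=60
  op17 P2: store L5 := 15 → I/I/M/I on L5; bus (none); mem=50
  op18 P1: load  L5 → I/S/S/I on L5; bus BusRd Flush; mem=15
  op19 P0: store L3 := 66 → M/I/I/I on L3; bus BusRdX; mem=25
  op20 P3: store L0 := 80 → I/I/I/M on L0; bus BusRdX; mem=78
  op21 P2: store L5 := 2 → I/I/M/I on L5; bus BusRdX; mem=15
  op22 P0: load  L1 → S/I/S/S on L1; bus BusRd; mem=0
  op23 P2: store L5 := 7 → I/I/M/I on L5; bus (none); mem=15
  op24 P3: load  L2 → I/I/S/S on L2; bus BusRd Flush; mem=56
  op25 P1: store L1 := 20 → I/M/I/I on L1; bus BusRdX; mem=0
  op26 P3: store L4 := 39 → I/I/I/M on L4; bus BusRdX Flush; mem=98
  op27 P2: load  L5 → I/I/M/I on L5; bus (none); mem=15
  op28 P1: store L0 := 48 → I/M/I/I on L0; bus BusRdX Flush; mem=80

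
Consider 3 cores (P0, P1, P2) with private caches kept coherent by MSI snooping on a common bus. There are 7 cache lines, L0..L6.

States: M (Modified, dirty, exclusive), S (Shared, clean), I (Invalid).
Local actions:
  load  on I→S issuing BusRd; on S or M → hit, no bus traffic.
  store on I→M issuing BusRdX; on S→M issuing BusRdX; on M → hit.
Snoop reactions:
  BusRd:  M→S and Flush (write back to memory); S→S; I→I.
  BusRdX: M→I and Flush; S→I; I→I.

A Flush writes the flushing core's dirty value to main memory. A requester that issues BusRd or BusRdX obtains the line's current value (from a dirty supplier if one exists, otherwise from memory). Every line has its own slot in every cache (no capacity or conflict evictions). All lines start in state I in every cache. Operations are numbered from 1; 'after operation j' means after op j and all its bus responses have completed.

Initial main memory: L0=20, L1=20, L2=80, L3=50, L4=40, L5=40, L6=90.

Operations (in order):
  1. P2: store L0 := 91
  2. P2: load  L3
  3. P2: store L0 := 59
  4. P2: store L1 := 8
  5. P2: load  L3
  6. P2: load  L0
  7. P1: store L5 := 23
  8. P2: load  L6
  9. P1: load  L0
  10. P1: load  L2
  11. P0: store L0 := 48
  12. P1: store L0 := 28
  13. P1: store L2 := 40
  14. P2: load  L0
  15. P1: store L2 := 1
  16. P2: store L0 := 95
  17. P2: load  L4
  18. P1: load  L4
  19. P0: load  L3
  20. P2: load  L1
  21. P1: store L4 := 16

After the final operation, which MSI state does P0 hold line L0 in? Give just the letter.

1. P2: store L0 := 91  bus=[BusRdX]  L0: P0=I P1=I P2=M  mem[L0]=20
2. P2: load  L3  bus=[BusRd]  L3: P0=I P1=I P2=S  mem[L3]=50
3. P2: store L0 := 59  bus=[-]  L0: P0=I P1=I P2=M  mem[L0]=20
4. P2: store L1 := 8  bus=[BusRdX]  L1: P0=I P1=I P2=M  mem[L1]=20
5. P2: load  L3  bus=[-]  L3: P0=I P1=I P2=S  mem[L3]=50
6. P2: load  L0  bus=[-]  L0: P0=I P1=I P2=M  mem[L0]=20
7. P1: store L5 := 23  bus=[BusRdX]  L5: P0=I P1=M P2=I  mem[L5]=40
8. P2: load  L6  bus=[BusRd]  L6: P0=I P1=I P2=S  mem[L6]=90
9. P1: load  L0  bus=[BusRd,Flush]  L0: P0=I P1=S P2=S  mem[L0]=59
10. P1: load  L2  bus=[BusRd]  L2: P0=I P1=S P2=I  mem[L2]=80
11. P0: store L0 := 48  bus=[BusRdX]  L0: P0=M P1=I P2=I  mem[L0]=59
12. P1: store L0 := 28  bus=[BusRdX,Flush]  L0: P0=I P1=M P2=I  mem[L0]=48
13. P1: store L2 := 40  bus=[BusRdX]  L2: P0=I P1=M P2=I  mem[L2]=80
14. P2: load  L0  bus=[BusRd,Flush]  L0: P0=I P1=S P2=S  mem[L0]=28
15. P1: store L2 := 1  bus=[-]  L2: P0=I P1=M P2=I  mem[L2]=80
16. P2: store L0 := 95  bus=[BusRdX]  L0: P0=I P1=I P2=M  mem[L0]=28
17. P2: load  L4  bus=[BusRd]  L4: P0=I P1=I P2=S  mem[L4]=40
18. P1: load  L4  bus=[BusRd]  L4: P0=I P1=S P2=S  mem[L4]=40
19. P0: load  L3  bus=[BusRd]  L3: P0=S P1=I P2=S  mem[L3]=50
20. P2: load  L1  bus=[-]  L1: P0=I P1=I P2=M  mem[L1]=20
21. P1: store L4 := 16  bus=[BusRdX]  L4: P0=I P1=M P2=I  mem[L4]=40

state = I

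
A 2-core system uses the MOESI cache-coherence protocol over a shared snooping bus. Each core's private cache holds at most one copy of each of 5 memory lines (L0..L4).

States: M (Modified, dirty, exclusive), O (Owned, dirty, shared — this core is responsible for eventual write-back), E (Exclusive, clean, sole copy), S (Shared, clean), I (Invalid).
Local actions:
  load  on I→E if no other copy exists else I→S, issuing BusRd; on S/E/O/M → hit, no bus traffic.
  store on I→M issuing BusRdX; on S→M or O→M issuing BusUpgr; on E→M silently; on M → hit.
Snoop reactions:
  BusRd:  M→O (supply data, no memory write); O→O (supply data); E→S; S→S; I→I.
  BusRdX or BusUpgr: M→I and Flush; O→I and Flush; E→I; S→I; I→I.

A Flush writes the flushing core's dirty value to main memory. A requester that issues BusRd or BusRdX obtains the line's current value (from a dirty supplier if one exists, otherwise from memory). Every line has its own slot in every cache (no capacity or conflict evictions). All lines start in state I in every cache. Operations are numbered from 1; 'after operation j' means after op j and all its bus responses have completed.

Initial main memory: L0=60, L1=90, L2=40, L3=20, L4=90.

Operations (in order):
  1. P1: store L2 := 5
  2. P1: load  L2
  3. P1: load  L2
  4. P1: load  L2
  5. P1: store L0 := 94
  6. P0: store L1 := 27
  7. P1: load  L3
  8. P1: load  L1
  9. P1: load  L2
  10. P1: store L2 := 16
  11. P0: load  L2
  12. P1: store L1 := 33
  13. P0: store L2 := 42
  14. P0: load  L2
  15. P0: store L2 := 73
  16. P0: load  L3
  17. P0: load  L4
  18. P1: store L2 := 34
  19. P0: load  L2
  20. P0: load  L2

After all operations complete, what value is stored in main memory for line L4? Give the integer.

memory[L4] = 90

[1] P1: store L2 := 5 | P0:I, P1:M(5) | bus: BusRdX
[2] P1: load  L2 | P0:I, P1:M(5) | bus: none
[3] P1: load  L2 | P0:I, P1:M(5) | bus: none
[4] P1: load  L2 | P0:I, P1:M(5) | bus: none
[5] P1: store L0 := 94 | P0:I, P1:M(94) | bus: BusRdX
[6] P0: store L1 := 27 | P0:M(27), P1:I | bus: BusRdX
[7] P1: load  L3 | P0:I, P1:E(20) | bus: BusRd
[8] P1: load  L1 | P0:O(27), P1:S(27) | bus: BusRd
[9] P1: load  L2 | P0:I, P1:M(5) | bus: none
[10] P1: store L2 := 16 | P0:I, P1:M(16) | bus: none
[11] P0: load  L2 | P0:S(16), P1:O(16) | bus: BusRd
[12] P1: store L1 := 33 | P0:I, P1:M(33) | bus: BusUpgr,Flush
[13] P0: store L2 := 42 | P0:M(42), P1:I | bus: BusUpgr,Flush
[14] P0: load  L2 | P0:M(42), P1:I | bus: none
[15] P0: store L2 := 73 | P0:M(73), P1:I | bus: none
[16] P0: load  L3 | P0:S(20), P1:S(20) | bus: BusRd
[17] P0: load  L4 | P0:E(90), P1:I | bus: BusRd
[18] P1: store L2 := 34 | P0:I, P1:M(34) | bus: BusRdX,Flush
[19] P0: load  L2 | P0:S(34), P1:O(34) | bus: BusRd
[20] P0: load  L2 | P0:S(34), P1:O(34) | bus: none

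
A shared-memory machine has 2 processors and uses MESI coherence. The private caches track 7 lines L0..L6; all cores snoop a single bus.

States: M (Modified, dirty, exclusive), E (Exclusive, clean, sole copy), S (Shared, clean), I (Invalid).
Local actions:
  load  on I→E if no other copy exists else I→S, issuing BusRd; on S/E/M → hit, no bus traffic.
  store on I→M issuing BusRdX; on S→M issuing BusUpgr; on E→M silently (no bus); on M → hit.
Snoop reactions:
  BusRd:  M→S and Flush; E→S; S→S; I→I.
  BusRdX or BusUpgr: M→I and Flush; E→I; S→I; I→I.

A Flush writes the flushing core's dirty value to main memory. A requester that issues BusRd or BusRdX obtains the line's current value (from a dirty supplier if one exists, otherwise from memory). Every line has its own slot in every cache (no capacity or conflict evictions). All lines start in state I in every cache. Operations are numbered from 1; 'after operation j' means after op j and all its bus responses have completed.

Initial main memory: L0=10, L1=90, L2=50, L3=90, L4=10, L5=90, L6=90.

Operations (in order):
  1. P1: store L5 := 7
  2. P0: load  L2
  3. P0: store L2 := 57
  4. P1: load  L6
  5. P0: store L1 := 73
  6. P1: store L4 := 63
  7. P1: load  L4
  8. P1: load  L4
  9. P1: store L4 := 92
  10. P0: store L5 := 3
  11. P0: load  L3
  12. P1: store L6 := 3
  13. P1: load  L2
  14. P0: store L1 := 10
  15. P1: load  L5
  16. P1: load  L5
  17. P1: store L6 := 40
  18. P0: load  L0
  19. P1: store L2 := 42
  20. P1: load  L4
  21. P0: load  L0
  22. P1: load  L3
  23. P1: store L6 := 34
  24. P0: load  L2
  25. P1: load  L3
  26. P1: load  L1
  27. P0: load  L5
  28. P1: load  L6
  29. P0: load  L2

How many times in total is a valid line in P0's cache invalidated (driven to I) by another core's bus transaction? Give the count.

invalidations = 1

[1] P1: store L5 := 7 | P0:I, P1:M(7) | bus: BusRdX
[2] P0: load  L2 | P0:E(50), P1:I | bus: BusRd
[3] P0: store L2 := 57 | P0:M(57), P1:I | bus: none
[4] P1: load  L6 | P0:I, P1:E(90) | bus: BusRd
[5] P0: store L1 := 73 | P0:M(73), P1:I | bus: BusRdX
[6] P1: store L4 := 63 | P0:I, P1:M(63) | bus: BusRdX
[7] P1: load  L4 | P0:I, P1:M(63) | bus: none
[8] P1: load  L4 | P0:I, P1:M(63) | bus: none
[9] P1: store L4 := 92 | P0:I, P1:M(92) | bus: none
[10] P0: store L5 := 3 | P0:M(3), P1:I | bus: BusRdX,Flush
[11] P0: load  L3 | P0:E(90), P1:I | bus: BusRd
[12] P1: store L6 := 3 | P0:I, P1:M(3) | bus: none
[13] P1: load  L2 | P0:S(57), P1:S(57) | bus: BusRd,Flush
[14] P0: store L1 := 10 | P0:M(10), P1:I | bus: none
[15] P1: load  L5 | P0:S(3), P1:S(3) | bus: BusRd,Flush
[16] P1: load  L5 | P0:S(3), P1:S(3) | bus: none
[17] P1: store L6 := 40 | P0:I, P1:M(40) | bus: none
[18] P0: load  L0 | P0:E(10), P1:I | bus: BusRd
[19] P1: store L2 := 42 | P0:I, P1:M(42) | bus: BusUpgr
[20] P1: load  L4 | P0:I, P1:M(92) | bus: none
[21] P0: load  L0 | P0:E(10), P1:I | bus: none
[22] P1: load  L3 | P0:S(90), P1:S(90) | bus: BusRd
[23] P1: store L6 := 34 | P0:I, P1:M(34) | bus: none
[24] P0: load  L2 | P0:S(42), P1:S(42) | bus: BusRd,Flush
[25] P1: load  L3 | P0:S(90), P1:S(90) | bus: none
[26] P1: load  L1 | P0:S(10), P1:S(10) | bus: BusRd,Flush
[27] P0: load  L5 | P0:S(3), P1:S(3) | bus: none
[28] P1: load  L6 | P0:I, P1:M(34) | bus: none
[29] P0: load  L2 | P0:S(42), P1:S(42) | bus: none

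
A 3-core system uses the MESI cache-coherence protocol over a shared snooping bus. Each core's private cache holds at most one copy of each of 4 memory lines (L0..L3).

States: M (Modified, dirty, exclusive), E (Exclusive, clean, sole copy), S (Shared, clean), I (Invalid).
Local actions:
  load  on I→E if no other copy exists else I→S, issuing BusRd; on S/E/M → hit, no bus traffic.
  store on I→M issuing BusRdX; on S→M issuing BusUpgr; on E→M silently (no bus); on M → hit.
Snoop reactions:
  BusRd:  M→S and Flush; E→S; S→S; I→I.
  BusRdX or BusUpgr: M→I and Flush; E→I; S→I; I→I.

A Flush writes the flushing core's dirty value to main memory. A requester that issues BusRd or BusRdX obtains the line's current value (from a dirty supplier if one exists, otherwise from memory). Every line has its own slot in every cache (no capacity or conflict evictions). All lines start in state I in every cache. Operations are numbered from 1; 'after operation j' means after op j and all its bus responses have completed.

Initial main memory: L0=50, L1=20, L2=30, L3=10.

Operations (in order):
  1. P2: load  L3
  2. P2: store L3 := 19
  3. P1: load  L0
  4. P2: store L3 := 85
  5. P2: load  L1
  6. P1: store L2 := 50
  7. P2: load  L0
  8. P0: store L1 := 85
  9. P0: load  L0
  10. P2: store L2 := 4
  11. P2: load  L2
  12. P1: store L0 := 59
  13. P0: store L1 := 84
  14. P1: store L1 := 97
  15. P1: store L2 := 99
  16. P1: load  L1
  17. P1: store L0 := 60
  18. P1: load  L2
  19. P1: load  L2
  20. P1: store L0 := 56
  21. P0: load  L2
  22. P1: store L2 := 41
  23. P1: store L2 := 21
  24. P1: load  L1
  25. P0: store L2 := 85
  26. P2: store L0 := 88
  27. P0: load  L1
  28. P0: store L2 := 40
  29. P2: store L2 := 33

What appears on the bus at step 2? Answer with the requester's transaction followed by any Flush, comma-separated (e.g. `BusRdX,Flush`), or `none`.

step 1: P2: load  L3  ⟶  IIE  (L3)  txn=BusRd  M[L3]=10
step 2: P2: store L3 := 19  ⟶  IIM  (L3)  txn=∅  M[L3]=10
step 3: P1: load  L0  ⟶  IEI  (L0)  txn=BusRd  M[L0]=50
step 4: P2: store L3 := 85  ⟶  IIM  (L3)  txn=∅  M[L3]=10
step 5: P2: load  L1  ⟶  IIE  (L1)  txn=BusRd  M[L1]=20
step 6: P1: store L2 := 50  ⟶  IMI  (L2)  txn=BusRdX  M[L2]=30
step 7: P2: load  L0  ⟶  ISS  (L0)  txn=BusRd  M[L0]=50
step 8: P0: store L1 := 85  ⟶  MII  (L1)  txn=BusRdX  M[L1]=20
step 9: P0: load  L0  ⟶  SSS  (L0)  txn=BusRd  M[L0]=50
step 10: P2: store L2 := 4  ⟶  IIM  (L2)  txn=BusRdX+Flush  M[L2]=50
step 11: P2: load  L2  ⟶  IIM  (L2)  txn=∅  M[L2]=50
step 12: P1: store L0 := 59  ⟶  IMI  (L0)  txn=BusUpgr  M[L0]=50
step 13: P0: store L1 := 84  ⟶  MII  (L1)  txn=∅  M[L1]=20
step 14: P1: store L1 := 97  ⟶  IMI  (L1)  txn=BusRdX+Flush  M[L1]=84
step 15: P1: store L2 := 99  ⟶  IMI  (L2)  txn=BusRdX+Flush  M[L2]=4
step 16: P1: load  L1  ⟶  IMI  (L1)  txn=∅  M[L1]=84
step 17: P1: store L0 := 60  ⟶  IMI  (L0)  txn=∅  M[L0]=50
step 18: P1: load  L2  ⟶  IMI  (L2)  txn=∅  M[L2]=4
step 19: P1: load  L2  ⟶  IMI  (L2)  txn=∅  M[L2]=4
step 20: P1: store L0 := 56  ⟶  IMI  (L0)  txn=∅  M[L0]=50
step 21: P0: load  L2  ⟶  SSI  (L2)  txn=BusRd+Flush  M[L2]=99
step 22: P1: store L2 := 41  ⟶  IMI  (L2)  txn=BusUpgr  M[L2]=99
step 23: P1: store L2 := 21  ⟶  IMI  (L2)  txn=∅  M[L2]=99
step 24: P1: load  L1  ⟶  IMI  (L1)  txn=∅  M[L1]=84
step 25: P0: store L2 := 85  ⟶  MII  (L2)  txn=BusRdX+Flush  M[L2]=21
step 26: P2: store L0 := 88  ⟶  IIM  (L0)  txn=BusRdX+Flush  M[L0]=56
step 27: P0: load  L1  ⟶  SSI  (L1)  txn=BusRd+Flush  M[L1]=97
step 28: P0: store L2 := 40  ⟶  MII  (L2)  txn=∅  M[L2]=21
step 29: P2: store L2 := 33  ⟶  IIM  (L2)  txn=BusRdX+Flush  M[L2]=40

bus = none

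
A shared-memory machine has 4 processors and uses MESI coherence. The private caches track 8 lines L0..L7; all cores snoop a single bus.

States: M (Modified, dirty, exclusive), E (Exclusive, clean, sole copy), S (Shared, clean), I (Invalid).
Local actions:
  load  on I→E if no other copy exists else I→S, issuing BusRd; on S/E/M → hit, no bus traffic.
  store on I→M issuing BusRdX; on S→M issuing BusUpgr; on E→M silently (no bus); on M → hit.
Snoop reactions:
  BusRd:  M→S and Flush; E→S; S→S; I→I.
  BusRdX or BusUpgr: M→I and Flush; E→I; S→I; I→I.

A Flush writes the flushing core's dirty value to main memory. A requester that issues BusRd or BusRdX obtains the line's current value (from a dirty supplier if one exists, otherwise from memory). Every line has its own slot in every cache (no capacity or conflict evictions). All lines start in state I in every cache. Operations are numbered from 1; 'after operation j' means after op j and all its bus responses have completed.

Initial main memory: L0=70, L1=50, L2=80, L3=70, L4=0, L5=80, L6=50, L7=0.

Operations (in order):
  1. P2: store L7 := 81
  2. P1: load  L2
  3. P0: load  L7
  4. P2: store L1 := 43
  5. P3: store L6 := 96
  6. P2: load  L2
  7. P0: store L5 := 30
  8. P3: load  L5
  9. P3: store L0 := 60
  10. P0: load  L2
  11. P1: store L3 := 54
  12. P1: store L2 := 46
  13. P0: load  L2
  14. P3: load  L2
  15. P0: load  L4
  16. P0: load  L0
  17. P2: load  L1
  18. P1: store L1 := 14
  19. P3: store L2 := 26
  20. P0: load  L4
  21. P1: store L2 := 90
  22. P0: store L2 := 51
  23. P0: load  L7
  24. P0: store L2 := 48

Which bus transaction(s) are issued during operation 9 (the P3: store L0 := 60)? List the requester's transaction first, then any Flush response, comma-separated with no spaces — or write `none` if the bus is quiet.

bus = BusRdX

1. P2: store L7 := 81  bus=[BusRdX]  L7: P0=I P1=I P2=M P3=I  mem[L7]=0
2. P1: load  L2  bus=[BusRd]  L2: P0=I P1=E P2=I P3=I  mem[L2]=80
3. P0: load  L7  bus=[BusRd,Flush]  L7: P0=S P1=I P2=S P3=I  mem[L7]=81
4. P2: store L1 := 43  bus=[BusRdX]  L1: P0=I P1=I P2=M P3=I  mem[L1]=50
5. P3: store L6 := 96  bus=[BusRdX]  L6: P0=I P1=I P2=I P3=M  mem[L6]=50
6. P2: load  L2  bus=[BusRd]  L2: P0=I P1=S P2=S P3=I  mem[L2]=80
7. P0: store L5 := 30  bus=[BusRdX]  L5: P0=M P1=I P2=I P3=I  mem[L5]=80
8. P3: load  L5  bus=[BusRd,Flush]  L5: P0=S P1=I P2=I P3=S  mem[L5]=30
9. P3: store L0 := 60  bus=[BusRdX]  L0: P0=I P1=I P2=I P3=M  mem[L0]=70
10. P0: load  L2  bus=[BusRd]  L2: P0=S P1=S P2=S P3=I  mem[L2]=80
11. P1: store L3 := 54  bus=[BusRdX]  L3: P0=I P1=M P2=I P3=I  mem[L3]=70
12. P1: store L2 := 46  bus=[BusUpgr]  L2: P0=I P1=M P2=I P3=I  mem[L2]=80
13. P0: load  L2  bus=[BusRd,Flush]  L2: P0=S P1=S P2=I P3=I  mem[L2]=46
14. P3: load  L2  bus=[BusRd]  L2: P0=S P1=S P2=I P3=S  mem[L2]=46
15. P0: load  L4  bus=[BusRd]  L4: P0=E P1=I P2=I P3=I  mem[L4]=0
16. P0: load  L0  bus=[BusRd,Flush]  L0: P0=S P1=I P2=I P3=S  mem[L0]=60
17. P2: load  L1  bus=[-]  L1: P0=I P1=I P2=M P3=I  mem[L1]=50
18. P1: store L1 := 14  bus=[BusRdX,Flush]  L1: P0=I P1=M P2=I P3=I  mem[L1]=43
19. P3: store L2 := 26  bus=[BusUpgr]  L2: P0=I P1=I P2=I P3=M  mem[L2]=46
20. P0: load  L4  bus=[-]  L4: P0=E P1=I P2=I P3=I  mem[L4]=0
21. P1: store L2 := 90  bus=[BusRdX,Flush]  L2: P0=I P1=M P2=I P3=I  mem[L2]=26
22. P0: store L2 := 51  bus=[BusRdX,Flush]  L2: P0=M P1=I P2=I P3=I  mem[L2]=90
23. P0: load  L7  bus=[-]  L7: P0=S P1=I P2=S P3=I  mem[L7]=81
24. P0: store L2 := 48  bus=[-]  L2: P0=M P1=I P2=I P3=I  mem[L2]=90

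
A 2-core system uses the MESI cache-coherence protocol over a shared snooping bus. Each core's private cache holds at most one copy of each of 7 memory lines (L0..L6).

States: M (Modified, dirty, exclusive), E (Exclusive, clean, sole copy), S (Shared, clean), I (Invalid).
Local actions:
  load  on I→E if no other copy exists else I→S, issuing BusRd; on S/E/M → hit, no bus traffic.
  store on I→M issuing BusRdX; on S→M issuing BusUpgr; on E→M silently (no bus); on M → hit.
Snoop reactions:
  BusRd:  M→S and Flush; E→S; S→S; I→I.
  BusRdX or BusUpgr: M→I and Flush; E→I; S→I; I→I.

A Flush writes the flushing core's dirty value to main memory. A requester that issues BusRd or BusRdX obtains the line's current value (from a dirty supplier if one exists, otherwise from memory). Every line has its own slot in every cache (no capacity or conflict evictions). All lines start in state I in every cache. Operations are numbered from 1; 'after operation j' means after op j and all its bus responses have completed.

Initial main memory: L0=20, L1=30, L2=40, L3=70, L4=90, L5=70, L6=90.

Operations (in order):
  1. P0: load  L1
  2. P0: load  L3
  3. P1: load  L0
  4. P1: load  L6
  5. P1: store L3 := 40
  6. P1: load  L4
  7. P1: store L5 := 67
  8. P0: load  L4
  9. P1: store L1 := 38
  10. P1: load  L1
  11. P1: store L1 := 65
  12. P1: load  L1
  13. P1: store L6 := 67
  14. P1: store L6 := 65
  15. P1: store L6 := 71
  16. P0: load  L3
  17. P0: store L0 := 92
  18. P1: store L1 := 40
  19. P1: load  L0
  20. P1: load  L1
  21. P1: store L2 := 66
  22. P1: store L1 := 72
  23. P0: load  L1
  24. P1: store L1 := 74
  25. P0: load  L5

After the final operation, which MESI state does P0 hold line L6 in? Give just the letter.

state = I

  op1 P0: load  L1 → E/I on L1; bus BusRd; mem=30
  op2 P0: load  L3 → E/I on L3; bus BusRd; mem=70
  op3 P1: load  L0 → I/E on L0; bus BusRd; mem=20
  op4 P1: load  L6 → I/E on L6; bus BusRd; mem=90
  op5 P1: store L3 := 40 → I/M on L3; bus BusRdX; mem=70
  op6 P1: load  L4 → I/E on L4; bus BusRd; mem=90
  op7 P1: store L5 := 67 → I/M on L5; bus BusRdX; mem=70
  op8 P0: load  L4 → S/S on L4; bus BusRd; mem=90
  op9 P1: store L1 := 38 → I/M on L1; bus BusRdX; mem=30
  op10 P1: load  L1 → I/M on L1; bus (none); mem=30
  op11 P1: store L1 := 65 → I/M on L1; bus (none); mem=30
  op12 P1: load  L1 → I/M on L1; bus (none); mem=30
  op13 P1: store L6 := 67 → I/M on L6; bus (none); mem=90
  op14 P1: store L6 := 65 → I/M on L6; bus (none); mem=90
  op15 P1: store L6 := 71 → I/M on L6; bus (none); mem=90
  op16 P0: load  L3 → S/S on L3; bus BusRd Flush; mem=40
  op17 P0: store L0 := 92 → M/I on L0; bus BusRdX; mem=20
  op18 P1: store L1 := 40 → I/M on L1; bus (none); mem=30
  op19 P1: load  L0 → S/S on L0; bus BusRd Flush; mem=92
  op20 P1: load  L1 → I/M on L1; bus (none); mem=30
  op21 P1: store L2 := 66 → I/M on L2; bus BusRdX; mem=40
  op22 P1: store L1 := 72 → I/M on L1; bus (none); mem=30
  op23 P0: load  L1 → S/S on L1; bus BusRd Flush; mem=72
  op24 P1: store L1 := 74 → I/M on L1; bus BusUpgr; mem=72
  op25 P0: load  L5 → S/S on L5; bus BusRd Flush; mem=67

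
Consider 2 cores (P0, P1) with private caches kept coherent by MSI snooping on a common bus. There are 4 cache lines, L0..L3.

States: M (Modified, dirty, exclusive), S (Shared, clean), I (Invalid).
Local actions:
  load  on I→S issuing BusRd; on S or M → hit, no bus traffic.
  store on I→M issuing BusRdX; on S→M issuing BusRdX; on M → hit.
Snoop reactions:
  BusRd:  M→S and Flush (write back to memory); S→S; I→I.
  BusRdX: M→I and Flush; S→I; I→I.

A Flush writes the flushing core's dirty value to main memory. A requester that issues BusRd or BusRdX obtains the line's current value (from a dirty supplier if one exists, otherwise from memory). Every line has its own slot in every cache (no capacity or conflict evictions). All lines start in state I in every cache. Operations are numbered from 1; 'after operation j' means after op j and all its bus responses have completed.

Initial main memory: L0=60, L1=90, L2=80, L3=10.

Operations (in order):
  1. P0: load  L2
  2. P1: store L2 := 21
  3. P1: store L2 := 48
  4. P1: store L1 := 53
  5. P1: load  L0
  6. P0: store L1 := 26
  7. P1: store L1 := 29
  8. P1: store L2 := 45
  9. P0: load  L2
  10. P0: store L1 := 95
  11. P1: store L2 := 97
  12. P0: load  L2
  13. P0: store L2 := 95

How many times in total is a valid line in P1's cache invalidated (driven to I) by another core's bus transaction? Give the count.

invalidations = 3

1. P0: load  L2  bus=[BusRd]  L2: P0=S P1=I  mem[L2]=80
2. P1: store L2 := 21  bus=[BusRdX]  L2: P0=I P1=M  mem[L2]=80
3. P1: store L2 := 48  bus=[-]  L2: P0=I P1=M  mem[L2]=80
4. P1: store L1 := 53  bus=[BusRdX]  L1: P0=I P1=M  mem[L1]=90
5. P1: load  L0  bus=[BusRd]  L0: P0=I P1=S  mem[L0]=60
6. P0: store L1 := 26  bus=[BusRdX,Flush]  L1: P0=M P1=I  mem[L1]=53
7. P1: store L1 := 29  bus=[BusRdX,Flush]  L1: P0=I P1=M  mem[L1]=26
8. P1: store L2 := 45  bus=[-]  L2: P0=I P1=M  mem[L2]=80
9. P0: load  L2  bus=[BusRd,Flush]  L2: P0=S P1=S  mem[L2]=45
10. P0: store L1 := 95  bus=[BusRdX,Flush]  L1: P0=M P1=I  mem[L1]=29
11. P1: store L2 := 97  bus=[BusRdX]  L2: P0=I P1=M  mem[L2]=45
12. P0: load  L2  bus=[BusRd,Flush]  L2: P0=S P1=S  mem[L2]=97
13. P0: store L2 := 95  bus=[BusRdX]  L2: P0=M P1=I  mem[L2]=97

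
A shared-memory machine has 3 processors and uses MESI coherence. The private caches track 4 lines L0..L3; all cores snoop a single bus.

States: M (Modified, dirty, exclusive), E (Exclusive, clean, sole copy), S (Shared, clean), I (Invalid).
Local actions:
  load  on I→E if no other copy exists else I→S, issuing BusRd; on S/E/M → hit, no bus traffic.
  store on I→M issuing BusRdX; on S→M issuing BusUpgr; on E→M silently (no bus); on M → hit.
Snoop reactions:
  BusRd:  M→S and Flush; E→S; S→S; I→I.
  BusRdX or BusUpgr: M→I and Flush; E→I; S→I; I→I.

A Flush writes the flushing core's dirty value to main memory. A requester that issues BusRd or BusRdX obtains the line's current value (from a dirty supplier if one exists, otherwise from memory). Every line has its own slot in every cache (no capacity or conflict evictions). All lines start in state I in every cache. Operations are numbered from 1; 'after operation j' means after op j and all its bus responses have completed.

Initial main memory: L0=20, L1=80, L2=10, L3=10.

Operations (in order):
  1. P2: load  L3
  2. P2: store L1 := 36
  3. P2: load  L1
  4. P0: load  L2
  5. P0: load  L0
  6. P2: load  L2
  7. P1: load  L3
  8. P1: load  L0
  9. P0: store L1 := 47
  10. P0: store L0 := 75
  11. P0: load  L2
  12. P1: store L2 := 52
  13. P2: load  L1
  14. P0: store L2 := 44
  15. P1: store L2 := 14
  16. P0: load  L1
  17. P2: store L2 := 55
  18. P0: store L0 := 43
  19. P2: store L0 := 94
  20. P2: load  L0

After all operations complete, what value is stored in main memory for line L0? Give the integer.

memory[L0] = 43

[1] P2: load  L3 | P0:I, P1:I, P2:E(10) | bus: BusRd
[2] P2: store L1 := 36 | P0:I, P1:I, P2:M(36) | bus: BusRdX
[3] P2: load  L1 | P0:I, P1:I, P2:M(36) | bus: none
[4] P0: load  L2 | P0:E(10), P1:I, P2:I | bus: BusRd
[5] P0: load  L0 | P0:E(20), P1:I, P2:I | bus: BusRd
[6] P2: load  L2 | P0:S(10), P1:I, P2:S(10) | bus: BusRd
[7] P1: load  L3 | P0:I, P1:S(10), P2:S(10) | bus: BusRd
[8] P1: load  L0 | P0:S(20), P1:S(20), P2:I | bus: BusRd
[9] P0: store L1 := 47 | P0:M(47), P1:I, P2:I | bus: BusRdX,Flush
[10] P0: store L0 := 75 | P0:M(75), P1:I, P2:I | bus: BusUpgr
[11] P0: load  L2 | P0:S(10), P1:I, P2:S(10) | bus: none
[12] P1: store L2 := 52 | P0:I, P1:M(52), P2:I | bus: BusRdX
[13] P2: load  L1 | P0:S(47), P1:I, P2:S(47) | bus: BusRd,Flush
[14] P0: store L2 := 44 | P0:M(44), P1:I, P2:I | bus: BusRdX,Flush
[15] P1: store L2 := 14 | P0:I, P1:M(14), P2:I | bus: BusRdX,Flush
[16] P0: load  L1 | P0:S(47), P1:I, P2:S(47) | bus: none
[17] P2: store L2 := 55 | P0:I, P1:I, P2:M(55) | bus: BusRdX,Flush
[18] P0: store L0 := 43 | P0:M(43), P1:I, P2:I | bus: none
[19] P2: store L0 := 94 | P0:I, P1:I, P2:M(94) | bus: BusRdX,Flush
[20] P2: load  L0 | P0:I, P1:I, P2:M(94) | bus: none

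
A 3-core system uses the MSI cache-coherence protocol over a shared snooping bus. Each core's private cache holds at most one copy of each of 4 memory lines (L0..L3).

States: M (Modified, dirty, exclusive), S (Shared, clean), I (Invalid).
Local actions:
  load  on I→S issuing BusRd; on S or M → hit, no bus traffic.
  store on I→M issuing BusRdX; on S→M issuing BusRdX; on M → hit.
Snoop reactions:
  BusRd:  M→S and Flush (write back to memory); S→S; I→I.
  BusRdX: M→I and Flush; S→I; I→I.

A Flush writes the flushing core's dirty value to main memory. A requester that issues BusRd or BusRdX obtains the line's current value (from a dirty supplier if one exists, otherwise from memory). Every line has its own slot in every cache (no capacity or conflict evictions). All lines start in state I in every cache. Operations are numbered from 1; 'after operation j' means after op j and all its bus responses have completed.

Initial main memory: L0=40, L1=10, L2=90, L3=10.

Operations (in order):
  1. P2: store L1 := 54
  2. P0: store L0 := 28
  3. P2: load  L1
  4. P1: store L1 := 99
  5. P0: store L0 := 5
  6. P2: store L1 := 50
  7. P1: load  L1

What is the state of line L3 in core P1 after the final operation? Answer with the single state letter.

state = I

[1] P2: store L1 := 54 | P0:I, P1:I, P2:M(54) | bus: BusRdX
[2] P0: store L0 := 28 | P0:M(28), P1:I, P2:I | bus: BusRdX
[3] P2: load  L1 | P0:I, P1:I, P2:M(54) | bus: none
[4] P1: store L1 := 99 | P0:I, P1:M(99), P2:I | bus: BusRdX,Flush
[5] P0: store L0 := 5 | P0:M(5), P1:I, P2:I | bus: none
[6] P2: store L1 := 50 | P0:I, P1:I, P2:M(50) | bus: BusRdX,Flush
[7] P1: load  L1 | P0:I, P1:S(50), P2:S(50) | bus: BusRd,Flush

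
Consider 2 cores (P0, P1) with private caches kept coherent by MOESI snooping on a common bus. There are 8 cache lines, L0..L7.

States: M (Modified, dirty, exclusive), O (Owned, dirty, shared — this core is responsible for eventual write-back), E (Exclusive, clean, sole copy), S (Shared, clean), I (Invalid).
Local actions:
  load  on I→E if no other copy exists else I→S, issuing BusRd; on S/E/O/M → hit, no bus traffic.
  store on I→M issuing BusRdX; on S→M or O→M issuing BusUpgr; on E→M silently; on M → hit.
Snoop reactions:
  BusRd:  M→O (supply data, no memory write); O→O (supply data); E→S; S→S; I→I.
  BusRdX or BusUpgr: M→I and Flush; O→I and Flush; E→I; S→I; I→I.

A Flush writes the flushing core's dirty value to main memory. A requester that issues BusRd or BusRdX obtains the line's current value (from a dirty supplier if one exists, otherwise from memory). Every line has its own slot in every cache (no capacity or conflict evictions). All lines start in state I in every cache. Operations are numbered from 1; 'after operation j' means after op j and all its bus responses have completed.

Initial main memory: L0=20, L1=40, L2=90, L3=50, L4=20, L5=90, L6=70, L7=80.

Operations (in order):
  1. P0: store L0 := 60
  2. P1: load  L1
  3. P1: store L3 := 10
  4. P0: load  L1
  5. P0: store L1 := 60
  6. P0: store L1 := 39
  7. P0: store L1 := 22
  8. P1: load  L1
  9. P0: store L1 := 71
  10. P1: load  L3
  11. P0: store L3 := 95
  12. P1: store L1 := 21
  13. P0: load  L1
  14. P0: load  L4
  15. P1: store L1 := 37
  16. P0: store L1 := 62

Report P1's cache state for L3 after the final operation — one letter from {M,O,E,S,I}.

state = I

step 1: P0: store L0 := 60  ⟶  MI  (L0)  txn=BusRdX  M[L0]=20
step 2: P1: load  L1  ⟶  IE  (L1)  txn=BusRd  M[L1]=40
step 3: P1: store L3 := 10  ⟶  IM  (L3)  txn=BusRdX  M[L3]=50
step 4: P0: load  L1  ⟶  SS  (L1)  txn=BusRd  M[L1]=40
step 5: P0: store L1 := 60  ⟶  MI  (L1)  txn=BusUpgr  M[L1]=40
step 6: P0: store L1 := 39  ⟶  MI  (L1)  txn=∅  M[L1]=40
step 7: P0: store L1 := 22  ⟶  MI  (L1)  txn=∅  M[L1]=40
step 8: P1: load  L1  ⟶  OS  (L1)  txn=BusRd  M[L1]=40
step 9: P0: store L1 := 71  ⟶  MI  (L1)  txn=BusUpgr  M[L1]=40
step 10: P1: load  L3  ⟶  IM  (L3)  txn=∅  M[L3]=50
step 11: P0: store L3 := 95  ⟶  MI  (L3)  txn=BusRdX+Flush  M[L3]=10
step 12: P1: store L1 := 21  ⟶  IM  (L1)  txn=BusRdX+Flush  M[L1]=71
step 13: P0: load  L1  ⟶  SO  (L1)  txn=BusRd  M[L1]=71
step 14: P0: load  L4  ⟶  EI  (L4)  txn=BusRd  M[L4]=20
step 15: P1: store L1 := 37  ⟶  IM  (L1)  txn=BusUpgr  M[L1]=71
step 16: P0: store L1 := 62  ⟶  MI  (L1)  txn=BusRdX+Flush  M[L1]=37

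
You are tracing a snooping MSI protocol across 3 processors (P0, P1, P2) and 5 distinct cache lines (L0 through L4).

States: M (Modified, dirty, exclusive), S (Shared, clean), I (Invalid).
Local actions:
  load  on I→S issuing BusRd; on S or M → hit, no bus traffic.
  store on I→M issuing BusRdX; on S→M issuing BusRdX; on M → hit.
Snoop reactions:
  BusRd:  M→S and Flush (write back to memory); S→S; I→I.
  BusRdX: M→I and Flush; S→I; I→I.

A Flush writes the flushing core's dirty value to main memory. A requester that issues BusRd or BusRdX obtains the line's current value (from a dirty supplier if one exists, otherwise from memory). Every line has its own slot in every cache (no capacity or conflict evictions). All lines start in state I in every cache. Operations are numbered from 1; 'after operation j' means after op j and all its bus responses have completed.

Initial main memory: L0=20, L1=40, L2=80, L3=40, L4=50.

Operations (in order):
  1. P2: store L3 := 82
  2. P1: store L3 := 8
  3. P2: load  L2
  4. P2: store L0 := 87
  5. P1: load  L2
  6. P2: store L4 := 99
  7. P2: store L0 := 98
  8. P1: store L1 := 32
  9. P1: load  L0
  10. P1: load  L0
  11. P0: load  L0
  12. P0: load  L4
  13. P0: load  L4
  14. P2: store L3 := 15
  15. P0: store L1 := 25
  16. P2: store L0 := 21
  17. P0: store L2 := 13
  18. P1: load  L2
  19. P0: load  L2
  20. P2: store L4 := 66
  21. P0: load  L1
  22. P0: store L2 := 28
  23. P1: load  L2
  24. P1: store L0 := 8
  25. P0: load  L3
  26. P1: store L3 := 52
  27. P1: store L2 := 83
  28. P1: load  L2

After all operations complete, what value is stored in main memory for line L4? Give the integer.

memory[L4] = 99

[1] P2: store L3 := 82 | P0:I, P1:I, P2:M(82) | bus: BusRdX
[2] P1: store L3 := 8 | P0:I, P1:M(8), P2:I | bus: BusRdX,Flush
[3] P2: load  L2 | P0:I, P1:I, P2:S(80) | bus: BusRd
[4] P2: store L0 := 87 | P0:I, P1:I, P2:M(87) | bus: BusRdX
[5] P1: load  L2 | P0:I, P1:S(80), P2:S(80) | bus: BusRd
[6] P2: store L4 := 99 | P0:I, P1:I, P2:M(99) | bus: BusRdX
[7] P2: store L0 := 98 | P0:I, P1:I, P2:M(98) | bus: none
[8] P1: store L1 := 32 | P0:I, P1:M(32), P2:I | bus: BusRdX
[9] P1: load  L0 | P0:I, P1:S(98), P2:S(98) | bus: BusRd,Flush
[10] P1: load  L0 | P0:I, P1:S(98), P2:S(98) | bus: none
[11] P0: load  L0 | P0:S(98), P1:S(98), P2:S(98) | bus: BusRd
[12] P0: load  L4 | P0:S(99), P1:I, P2:S(99) | bus: BusRd,Flush
[13] P0: load  L4 | P0:S(99), P1:I, P2:S(99) | bus: none
[14] P2: store L3 := 15 | P0:I, P1:I, P2:M(15) | bus: BusRdX,Flush
[15] P0: store L1 := 25 | P0:M(25), P1:I, P2:I | bus: BusRdX,Flush
[16] P2: store L0 := 21 | P0:I, P1:I, P2:M(21) | bus: BusRdX
[17] P0: store L2 := 13 | P0:M(13), P1:I, P2:I | bus: BusRdX
[18] P1: load  L2 | P0:S(13), P1:S(13), P2:I | bus: BusRd,Flush
[19] P0: load  L2 | P0:S(13), P1:S(13), P2:I | bus: none
[20] P2: store L4 := 66 | P0:I, P1:I, P2:M(66) | bus: BusRdX
[21] P0: load  L1 | P0:M(25), P1:I, P2:I | bus: none
[22] P0: store L2 := 28 | P0:M(28), P1:I, P2:I | bus: BusRdX
[23] P1: load  L2 | P0:S(28), P1:S(28), P2:I | bus: BusRd,Flush
[24] P1: store L0 := 8 | P0:I, P1:M(8), P2:I | bus: BusRdX,Flush
[25] P0: load  L3 | P0:S(15), P1:I, P2:S(15) | bus: BusRd,Flush
[26] P1: store L3 := 52 | P0:I, P1:M(52), P2:I | bus: BusRdX
[27] P1: store L2 := 83 | P0:I, P1:M(83), P2:I | bus: BusRdX
[28] P1: load  L2 | P0:I, P1:M(83), P2:I | bus: none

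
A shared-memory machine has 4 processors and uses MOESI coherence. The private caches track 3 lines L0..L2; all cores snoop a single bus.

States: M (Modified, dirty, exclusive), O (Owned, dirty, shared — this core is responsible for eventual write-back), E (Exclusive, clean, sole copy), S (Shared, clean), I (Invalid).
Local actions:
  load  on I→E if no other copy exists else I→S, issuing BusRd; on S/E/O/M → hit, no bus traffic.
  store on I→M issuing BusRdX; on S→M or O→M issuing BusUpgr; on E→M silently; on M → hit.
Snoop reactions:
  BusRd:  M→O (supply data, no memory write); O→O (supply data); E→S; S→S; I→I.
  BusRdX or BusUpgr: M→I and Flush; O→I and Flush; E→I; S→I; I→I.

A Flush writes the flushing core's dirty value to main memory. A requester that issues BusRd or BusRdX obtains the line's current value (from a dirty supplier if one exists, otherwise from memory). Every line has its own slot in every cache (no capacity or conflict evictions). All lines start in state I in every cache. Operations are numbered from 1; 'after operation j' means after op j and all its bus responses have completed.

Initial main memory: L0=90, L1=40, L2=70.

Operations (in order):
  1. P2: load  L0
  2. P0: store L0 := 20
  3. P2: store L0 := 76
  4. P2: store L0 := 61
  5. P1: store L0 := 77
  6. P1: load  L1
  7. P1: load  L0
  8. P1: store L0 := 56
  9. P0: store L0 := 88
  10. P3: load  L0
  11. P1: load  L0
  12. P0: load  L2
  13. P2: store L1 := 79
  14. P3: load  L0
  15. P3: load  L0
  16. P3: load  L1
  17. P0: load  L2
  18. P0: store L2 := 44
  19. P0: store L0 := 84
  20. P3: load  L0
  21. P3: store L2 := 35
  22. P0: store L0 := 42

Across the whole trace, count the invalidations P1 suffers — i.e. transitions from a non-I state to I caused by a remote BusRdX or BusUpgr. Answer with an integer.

invalidations = 3

step 1: P2: load  L0  ⟶  IIEI  (L0)  txn=BusRd  M[L0]=90
step 2: P0: store L0 := 20  ⟶  MIII  (L0)  txn=BusRdX  M[L0]=90
step 3: P2: store L0 := 76  ⟶  IIMI  (L0)  txn=BusRdX+Flush  M[L0]=20
step 4: P2: store L0 := 61  ⟶  IIMI  (L0)  txn=∅  M[L0]=20
step 5: P1: store L0 := 77  ⟶  IMII  (L0)  txn=BusRdX+Flush  M[L0]=61
step 6: P1: load  L1  ⟶  IEII  (L1)  txn=BusRd  M[L1]=40
step 7: P1: load  L0  ⟶  IMII  (L0)  txn=∅  M[L0]=61
step 8: P1: store L0 := 56  ⟶  IMII  (L0)  txn=∅  M[L0]=61
step 9: P0: store L0 := 88  ⟶  MIII  (L0)  txn=BusRdX+Flush  M[L0]=56
step 10: P3: load  L0  ⟶  OIIS  (L0)  txn=BusRd  M[L0]=56
step 11: P1: load  L0  ⟶  OSIS  (L0)  txn=BusRd  M[L0]=56
step 12: P0: load  L2  ⟶  EIII  (L2)  txn=BusRd  M[L2]=70
step 13: P2: store L1 := 79  ⟶  IIMI  (L1)  txn=BusRdX  M[L1]=40
step 14: P3: load  L0  ⟶  OSIS  (L0)  txn=∅  M[L0]=56
step 15: P3: load  L0  ⟶  OSIS  (L0)  txn=∅  M[L0]=56
step 16: P3: load  L1  ⟶  IIOS  (L1)  txn=BusRd  M[L1]=40
step 17: P0: load  L2  ⟶  EIII  (L2)  txn=∅  M[L2]=70
step 18: P0: store L2 := 44  ⟶  MIII  (L2)  txn=∅  M[L2]=70
step 19: P0: store L0 := 84  ⟶  MIII  (L0)  txn=BusUpgr  M[L0]=56
step 20: P3: load  L0  ⟶  OIIS  (L0)  txn=BusRd  M[L0]=56
step 21: P3: store L2 := 35  ⟶  IIIM  (L2)  txn=BusRdX+Flush  M[L2]=44
step 22: P0: store L0 := 42  ⟶  MIII  (L0)  txn=BusUpgr  M[L0]=56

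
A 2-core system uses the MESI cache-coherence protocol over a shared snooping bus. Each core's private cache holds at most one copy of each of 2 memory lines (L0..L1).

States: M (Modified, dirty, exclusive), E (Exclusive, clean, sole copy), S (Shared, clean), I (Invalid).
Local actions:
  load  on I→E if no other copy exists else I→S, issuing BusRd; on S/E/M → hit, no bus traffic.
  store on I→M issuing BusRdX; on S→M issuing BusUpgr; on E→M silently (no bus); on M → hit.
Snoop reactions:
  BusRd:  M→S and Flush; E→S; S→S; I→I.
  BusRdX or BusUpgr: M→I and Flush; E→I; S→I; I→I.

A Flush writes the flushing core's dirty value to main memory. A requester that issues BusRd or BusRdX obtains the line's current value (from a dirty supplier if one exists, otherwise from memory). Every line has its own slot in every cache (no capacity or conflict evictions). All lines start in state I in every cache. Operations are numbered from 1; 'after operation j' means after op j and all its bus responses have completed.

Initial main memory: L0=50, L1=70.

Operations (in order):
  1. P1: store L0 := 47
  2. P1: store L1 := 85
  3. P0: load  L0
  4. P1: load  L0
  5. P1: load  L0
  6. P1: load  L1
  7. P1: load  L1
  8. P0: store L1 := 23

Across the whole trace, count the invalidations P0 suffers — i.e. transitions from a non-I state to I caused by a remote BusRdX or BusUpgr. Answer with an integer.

  op1 P1: store L0 := 47 → I/M on L0; bus BusRdX; mem=50
  op2 P1: store L1 := 85 → I/M on L1; bus BusRdX; mem=70
  op3 P0: load  L0 → S/S on L0; bus BusRd Flush; mem=47
  op4 P1: load  L0 → S/S on L0; bus (none); mem=47
  op5 P1: load  L0 → S/S on L0; bus (none); mem=47
  op6 P1: load  L1 → I/M on L1; bus (none); mem=70
  op7 P1: load  L1 → I/M on L1; bus (none); mem=70
  op8 P0: store L1 := 23 → M/I on L1; bus BusRdX Flush; mem=85

invalidations = 0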